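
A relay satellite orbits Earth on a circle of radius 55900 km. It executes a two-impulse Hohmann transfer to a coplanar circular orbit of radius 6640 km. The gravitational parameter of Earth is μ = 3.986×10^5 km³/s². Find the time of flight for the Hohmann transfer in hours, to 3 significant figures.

t = 7.64 hours

The Hohmann ellipse has a_t = (r₁ + r₂)/2 = 31270 km.
Half the transfer-orbit period gives t = π√(a_t³/μ) = 27520 s.
Converting: 27520 s ÷ 3600 s/hour = 7.64 hours.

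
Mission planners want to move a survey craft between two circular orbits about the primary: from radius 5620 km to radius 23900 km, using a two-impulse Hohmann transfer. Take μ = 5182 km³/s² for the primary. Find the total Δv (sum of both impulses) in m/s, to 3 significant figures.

Δv = 440 m/s

Semi-major axis of the transfer orbit: a_t = (5620 + 23900)/2 = 14760 km.
At r₁ the circular-orbit speed is v₁ = √(μ/r₁) = 0.96024 km/s.
On the transfer ellipse at r₁, vis-viva gives v_p = √[μ(2/r₁ − 1/a_t)] = 1.2219 km/s.
First burn Δv₁ = |v_p − v₁| = 0.2617 km/s.
At r₂, v₂ = √(μ/r₂) = 0.4656 km/s.
Transfer-orbit speed at r₂: v_a = √[μ(2/r₂ − 1/a_t)] = 0.2873 km/s.
Second burn Δv₂ = |v₂ − v_a| = 0.1783 km/s.
Δv = Δv₁ + Δv₂ = 0.2617 + 0.1783 = 0.4400 km/s.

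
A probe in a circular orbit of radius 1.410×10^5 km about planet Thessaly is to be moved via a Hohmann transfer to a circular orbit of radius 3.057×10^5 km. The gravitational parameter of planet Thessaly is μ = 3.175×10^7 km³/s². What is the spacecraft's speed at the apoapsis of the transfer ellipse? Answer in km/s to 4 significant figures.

Semi-major axis of the transfer orbit: a_t = (1.410×10^5 + 3.057×10^5)/2 = 2.2335×10^5 km.
At apoapsis, r = 3.057×10^5 km.
Applying v² = μ(2/r − 1/a_t): v = 8.097 km/s.

v = 8.097 km/s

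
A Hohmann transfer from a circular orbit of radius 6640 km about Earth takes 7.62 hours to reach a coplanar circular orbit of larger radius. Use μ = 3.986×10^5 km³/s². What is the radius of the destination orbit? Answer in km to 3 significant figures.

Transfer time t = 7.62 hours = 27432 s, and t = π√(a_t³/μ).
So a_t = (μ t²/π²)^(1/3) = (3.986×10^5 × (27432)² / π²)^(1/3) = 31207 km.
Since a_t = (r₁ + r₂)/2, r₂ = 2a_t − r₁ = 2×31207 − 6640 = 55774 km.

r₂ = 55800 km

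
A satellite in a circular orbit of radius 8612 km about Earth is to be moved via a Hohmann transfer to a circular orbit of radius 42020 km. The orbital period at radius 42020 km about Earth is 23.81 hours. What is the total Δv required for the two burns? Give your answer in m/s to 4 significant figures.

From Kepler's third law T² = 4π²r³/μ at r = 42020 km, T = 23.81 hours = 23.81 × 3600 s = 85716 s: μ = 4π²r³/T² = 3.98661×10^5 km³/s².
The Hohmann ellipse has a_t = (r₁ + r₂)/2 = 25316 km.
Circular speed at r₁: v₁ = √(μ/r₁) = √(3.98661×10^5/8612) = 6.8038 km/s.
On the transfer ellipse at r₁, vis-viva gives v_p = √[μ(2/r₁ − 1/a_t)] = 8.7656 km/s.
First burn Δv₁ = |v_p − v₁| = 1.96180 km/s.
Circular speed at r₂: v₂ = √(μ/r₂) = 3.08017 km/s.
Transfer-orbit speed at r₂: v_a = √[μ(2/r₂ − 1/a_t)] = 1.79651 km/s.
Second burn Δv₂ = |v₂ − v_a| = 1.28366 km/s.
Δv = Δv₁ + Δv₂ = 1.96180 + 1.28366 = 3.245 km/s.

Δv = 3245 m/s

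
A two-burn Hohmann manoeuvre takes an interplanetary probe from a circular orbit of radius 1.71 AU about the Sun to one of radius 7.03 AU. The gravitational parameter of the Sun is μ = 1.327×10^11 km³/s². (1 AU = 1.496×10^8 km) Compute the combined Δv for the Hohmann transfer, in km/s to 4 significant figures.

In km: r₁ = 1.71 × 1.496×10^8 = 2.55816×10^8 km; r₂ = 7.03 × 1.496×10^8 = 1.051688×10^9 km.
Transfer-ellipse semi-major axis a_t = (r₁ + r₂)/2 = (2.55816×10^8 + 1.051688×10^9)/2 = 6.53752×10^8 km.
At r₁ the circular-orbit speed is v₁ = √(μ/r₁) = 22.7757 km/s.
On the transfer ellipse at r₁, vis-viva equation gives v_p = √[μ(2/r₁ − 1/a_t)] = 28.8874 km/s.
First burn Δv₁ = |v_p − v₁| = 6.112 km/s.
At r₂, v₂ = √(μ/r₂) = 11.233 km/s.
Transfer-orbit speed at r₂: v_a = √[μ(2/r₂ − 1/a_t)] = 7.0267 km/s.
Second burn Δv₂ = |v₂ − v_a| = 4.206 km/s.
Total Δv = Δv₁ + Δv₂ = 10.32 km/s.

Δv = 10.32 km/s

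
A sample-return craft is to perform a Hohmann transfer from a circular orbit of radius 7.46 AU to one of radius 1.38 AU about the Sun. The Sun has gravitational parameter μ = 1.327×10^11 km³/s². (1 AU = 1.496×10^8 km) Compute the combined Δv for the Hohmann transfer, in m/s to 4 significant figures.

In km: r₁ = 7.46 × 1.496×10^8 = 1.116016×10^9 km; r₂ = 1.38 × 1.496×10^8 = 2.06448×10^8 km.
Transfer-ellipse semi-major axis a_t = (r₁ + r₂)/2 = (1.116016×10^9 + 2.06448×10^8)/2 = 6.61232×10^8 km.
At r₁ the circular-orbit speed is v₁ = √(μ/r₁) = 10.9044 km/s.
On the transfer ellipse at r₁, vis-viva gives v_a = √[μ(2/r₁ − 1/a_t)] = 6.09296 km/s.
First burn Δv₁ = |v_a − v₁| = 4.8114 km/s.
At r₂, v₂ = √(μ/r₂) = 25.3530 km/s.
Transfer-orbit speed at r₂: v_p = √[μ(2/r₂ − 1/a_t)] = 32.9373 km/s.
Second burn Δv₂ = |v₂ − v_p| = 7.5843 km/s.
Total Δv = Δv₁ + Δv₂ = 12.40 km/s.

Δv = 12400 m/s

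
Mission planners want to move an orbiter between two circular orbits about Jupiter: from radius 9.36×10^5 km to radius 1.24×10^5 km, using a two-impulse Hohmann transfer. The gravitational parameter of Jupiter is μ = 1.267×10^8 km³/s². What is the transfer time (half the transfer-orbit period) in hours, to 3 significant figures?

t = 29.9 hours

Semi-major axis of the transfer orbit: a_t = (9.360×10^5 + 1.240×10^5)/2 = 5.300×10^5 km.
Transfer time t = π√(a_t³/μ) = π√((5.300×10^5)³ / 1.267×10^8) = 1.077×10^5 s.
Converting: 1.077×10^5 s ÷ 3600 s/hour = 29.9 hours.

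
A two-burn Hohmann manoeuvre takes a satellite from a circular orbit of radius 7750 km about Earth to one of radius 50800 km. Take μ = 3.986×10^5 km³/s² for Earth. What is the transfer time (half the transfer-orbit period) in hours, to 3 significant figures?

Semi-major axis of the transfer orbit: a_t = (7750 + 50800)/2 = 29275 km.
Transfer time t = π√(a_t³/μ) = π√((29275)³ / 3.986×10^5) = 24920 s.
Converting: 24920 s ÷ 3600 s/hour = 6.92 hours.

t = 6.92 hours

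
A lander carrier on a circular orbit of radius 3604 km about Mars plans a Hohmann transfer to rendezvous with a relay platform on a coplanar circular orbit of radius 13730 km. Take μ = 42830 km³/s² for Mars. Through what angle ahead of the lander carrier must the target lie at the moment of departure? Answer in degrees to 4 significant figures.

φ = 89.72°

Transfer-ellipse semi-major axis a_t = (r₁ + r₂)/2 = (3604 + 13730)/2 = 8667 km.
Transfer time t = π√(a_t³/μ) = 12248 s.
Target angular speed ω₂ = √(μ/r₂³) = 1.2864×10^-4 rad/s.
Angle swept by the target during transfer: ω₂·t = 1.5756 rad = 90.28°.
The lander carrier traverses 180° on the transfer ellipse, so the target must lead by 180° − 90.28° = 89.72°.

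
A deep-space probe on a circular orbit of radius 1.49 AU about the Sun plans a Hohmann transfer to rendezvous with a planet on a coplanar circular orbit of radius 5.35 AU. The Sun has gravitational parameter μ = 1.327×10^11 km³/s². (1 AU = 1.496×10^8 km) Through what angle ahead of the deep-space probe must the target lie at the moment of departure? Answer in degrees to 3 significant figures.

φ = 88.0°

In km: r₁ = 1.49 × 1.496×10^8 = 2.22904×10^8 km; r₂ = 5.35 × 1.496×10^8 = 8.0036×10^8 km.
The Hohmann ellipse has a_t = (r₁ + r₂)/2 = 5.11632×10^8 km.
Transfer time t = π√(a_t³/μ) = 9.9805×10^7 s.
Target angular speed ω₂ = √(μ/r₂³) = 1.6088×10^-8 rad/s.
Angle swept by the target during transfer: ω₂·t = 1.6057 rad = 92.00°.
Arrival is 180° from departure on the ellipse, so φ = 180° − 92.00° = 88.0°.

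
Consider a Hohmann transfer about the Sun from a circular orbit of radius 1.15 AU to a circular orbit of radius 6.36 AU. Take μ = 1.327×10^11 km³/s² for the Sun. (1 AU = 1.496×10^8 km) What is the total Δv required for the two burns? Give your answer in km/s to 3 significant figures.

In km: r₁ = 1.15 × 1.496×10^8 = 1.7204×10^8 km; r₂ = 6.36 × 1.496×10^8 = 9.51456×10^8 km.
The Hohmann ellipse has a_t = (r₁ + r₂)/2 = 5.61748×10^8 km.
Circular speed at r₁: v₁ = √(μ/r₁) = √(1.327×10^11/1.7204×10^8) = 27.773 km/s.
On the transfer ellipse at r₁, vis-viva gives v_p = √[μ(2/r₁ − 1/a_t)] = 36.145 km/s.
First burn Δv₁ = |v_p − v₁| = 8.372 km/s.
At r₂, v₂ = √(μ/r₂) = 11.81 km/s.
Transfer-orbit speed at r₂: v_a = √[μ(2/r₂ − 1/a_t)] = 6.536 km/s.
Second burn Δv₂ = |v₂ − v_a| = 5.274 km/s.
Δv = Δv₁ + Δv₂ = 8.372 + 5.274 = 13.65 km/s.

Δv = 13.6 km/s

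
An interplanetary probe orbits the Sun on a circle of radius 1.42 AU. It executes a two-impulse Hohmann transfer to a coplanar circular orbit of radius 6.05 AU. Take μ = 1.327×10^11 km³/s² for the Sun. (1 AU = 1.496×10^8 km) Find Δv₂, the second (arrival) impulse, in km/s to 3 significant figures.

Δv₂ = 4.64 km/s

In km: r₁ = 1.42 × 1.496×10^8 = 2.12432×10^8 km; r₂ = 6.05 × 1.496×10^8 = 9.0508×10^8 km.
Semi-major axis of the transfer orbit: a_t = (2.12432×10^8 + 9.0508×10^8)/2 = 5.58756×10^8 km.
On the circular orbit at r = 9.0508×10^8 km, v_c = √(μ/r) = 12.1085 km/s.
Transfer-orbit speed at the same r (vis-viva, a = a_t): v_t = √[μ(2/r − 1/a_t)] = 7.46605 km/s.
Δv₂ = |v_t − v_c| = |7.46605 − 12.1085| = 4.642 km/s.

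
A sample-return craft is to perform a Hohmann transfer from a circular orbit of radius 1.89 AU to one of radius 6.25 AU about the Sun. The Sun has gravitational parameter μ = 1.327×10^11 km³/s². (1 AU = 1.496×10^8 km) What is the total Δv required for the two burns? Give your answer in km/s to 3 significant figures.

In km: r₁ = 1.89 × 1.496×10^8 = 2.82744×10^8 km; r₂ = 6.25 × 1.496×10^8 = 9.350×10^8 km.
The Hohmann ellipse has a_t = (r₁ + r₂)/2 = 6.08872×10^8 km.
At r₁ the circular-orbit speed is v₁ = √(μ/r₁) = 21.664 km/s.
On the transfer ellipse at r₁, vis-viva equation gives v_p = √[μ(2/r₁ − 1/a_t)] = 26.846 km/s.
First burn Δv₁ = |v_p − v₁| = 5.182 km/s.
Circular speed at r₂: v₂ = √(μ/r₂) = 11.913 km/s.
Transfer-orbit speed at r₂: v_a = √[μ(2/r₂ − 1/a_t)] = 8.1183 km/s.
Second burn Δv₂ = |v₂ − v_a| = 3.795 km/s.
Δv = Δv₁ + Δv₂ = 5.182 + 3.795 = 8.977 km/s.

Δv = 8.98 km/s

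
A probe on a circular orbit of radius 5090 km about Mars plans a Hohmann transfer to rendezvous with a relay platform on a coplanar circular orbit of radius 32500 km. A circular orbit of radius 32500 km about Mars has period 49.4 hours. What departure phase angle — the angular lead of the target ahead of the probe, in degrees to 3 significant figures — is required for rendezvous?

From Kepler's third law T² = 4π²r³/μ at r = 32500 km, T = 49.4 hours = 49.4 × 3600 s = 1.7784×10^5 s: μ = 4π²r³/T² = 42850.0 km³/s².
Semi-major axis of the transfer orbit: a_t = (5090 + 32500)/2 = 18795 km.
The half-period of the transfer ellipse is t = π√(a_t³/μ) = 39105.5 s.
Target angular speed ω₂ = √(μ/r₂³) = 3.53306×10^-5 rad/s.
Angle swept by the target during transfer: ω₂·t = 1.3816 rad = 79.16°.
Arrival is 180° from departure on the ellipse, so φ = 180° − 79.16° = 101°.

φ = 101°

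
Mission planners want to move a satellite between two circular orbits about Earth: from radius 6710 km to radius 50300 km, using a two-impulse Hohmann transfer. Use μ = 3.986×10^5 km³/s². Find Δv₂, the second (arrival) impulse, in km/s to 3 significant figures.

The Hohmann ellipse has a_t = (r₁ + r₂)/2 = 28505 km.
On the circular orbit at r = 50300 km, v_c = √(μ/r) = 2.815 km/s.
Transfer-orbit speed at the same r (vis-viva, a = a_t): v_t = √[μ(2/r − 1/a_t)] = 1.366 km/s.
Δv₂ = |v_t − v_c| = |1.366 − 2.815| = 1.449 km/s.

Δv₂ = 1.45 km/s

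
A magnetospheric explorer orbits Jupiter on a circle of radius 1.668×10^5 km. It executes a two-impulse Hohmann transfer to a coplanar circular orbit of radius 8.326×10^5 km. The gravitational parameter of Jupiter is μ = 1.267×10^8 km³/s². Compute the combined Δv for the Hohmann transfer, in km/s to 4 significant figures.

Transfer-ellipse semi-major axis a_t = (r₁ + r₂)/2 = (1.668×10^5 + 8.326×10^5)/2 = 4.997×10^5 km.
Circular speed at r₁: v₁ = √(μ/r₁) = √(1.267×10^8/1.668×10^5) = 27.561 km/s.
On the transfer ellipse at r₁, vis-viva equation gives v_p = √[μ(2/r₁ − 1/a_t)] = 35.576 km/s.
First burn Δv₁ = |v_p − v₁| = 8.015 km/s.
Circular speed at r₂: v₂ = √(μ/r₂) = 12.336 km/s.
Transfer-orbit speed at r₂: v_a = √[μ(2/r₂ − 1/a_t)] = 7.1271 km/s.
Second burn Δv₂ = |v₂ − v_a| = 5.209 km/s.
Δv = Δv₁ + Δv₂ = 8.015 + 5.209 = 13.22 km/s.

Δv = 13.22 km/s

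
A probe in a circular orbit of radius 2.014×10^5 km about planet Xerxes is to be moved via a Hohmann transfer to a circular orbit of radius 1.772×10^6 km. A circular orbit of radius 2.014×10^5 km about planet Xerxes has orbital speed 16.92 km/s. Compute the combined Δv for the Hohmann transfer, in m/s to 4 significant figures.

Δv = 8882 m/s

From the circular-orbit relation v² = μ/r at r = 2.014×10^5 km: μ = v²r = (16.92)² × 2.014×10^5 = 5.76581×10^7 km³/s².
Semi-major axis of the transfer orbit: a_t = (2.014×10^5 + 1.772×10^6)/2 = 9.867×10^5 km.
Circular speed at r₁: v₁ = √(μ/r₁) = √(5.76581×10^7/2.014×10^5) = 16.920 km/s.
On the transfer ellipse at r₁, v² = μ(2/r − 1/a) gives v_p = √[μ(2/r₁ − 1/a_t)] = 22.675 km/s.
First burn Δv₁ = |v_p − v₁| = 5.755 km/s.
At r₂, v₂ = √(μ/r₂) = 5.704 km/s.
Transfer-orbit speed at r₂: v_a = √[μ(2/r₂ − 1/a_t)] = 2.577 km/s.
Second burn Δv₂ = |v₂ − v_a| = 3.127 km/s.
Δv = Δv₁ + Δv₂ = 5.755 + 3.127 = 8.882 km/s.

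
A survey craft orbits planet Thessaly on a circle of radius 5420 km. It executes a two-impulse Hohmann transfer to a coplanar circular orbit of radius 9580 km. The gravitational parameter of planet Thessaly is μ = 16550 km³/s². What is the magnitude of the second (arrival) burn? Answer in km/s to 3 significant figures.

Transfer-ellipse semi-major axis a_t = (r₁ + r₂)/2 = (5420 + 9580)/2 = 7500 km.
On the circular orbit at r = 9580 km, v_c = √(μ/r) = 1.314 km/s.
Transfer-orbit speed at the same r (vis-viva, a = a_t): v_t = √[μ(2/r − 1/a_t)] = 1.117 km/s.
Δv₂ = |v_t − v_c| = |1.117 − 1.314| = 0.1970 km/s.

Δv₂ = 0.197 km/s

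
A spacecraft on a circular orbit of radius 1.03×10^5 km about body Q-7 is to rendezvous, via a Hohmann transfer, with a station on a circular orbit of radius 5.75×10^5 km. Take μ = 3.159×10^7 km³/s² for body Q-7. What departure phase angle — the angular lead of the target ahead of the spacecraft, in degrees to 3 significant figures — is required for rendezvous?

φ = 98.5°

Semi-major axis of the transfer orbit: a_t = (1.030×10^5 + 5.750×10^5)/2 = 3.390×10^5 km.
The half-period of the transfer ellipse is t = π√(a_t³/μ) = 1.10325×10^5 s.
The target's mean motion on its circular orbit is ω₂ = √(μ/r₂³) = 1.28906×10^-5 rad/s.
Angle swept by the target during transfer: ω₂·t = 1.42216 rad = 81.48°.
The spacecraft traverses 180° on the transfer ellipse, so the target must lead by 180° − 81.48° = 98.5°.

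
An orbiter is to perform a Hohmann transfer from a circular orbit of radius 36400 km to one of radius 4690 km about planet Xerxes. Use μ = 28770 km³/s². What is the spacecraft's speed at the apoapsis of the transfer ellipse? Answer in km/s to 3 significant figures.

Transfer-ellipse semi-major axis a_t = (r₁ + r₂)/2 = (36400 + 4690)/2 = 20545 km.
At apoapsis, r = 36400 km.
Vis-viva: v = √[μ(2/r − 1/a_t)] = √[28770 × (2/36400 − 1/20545)] = 0.4248 km/s.

v = 0.425 km/s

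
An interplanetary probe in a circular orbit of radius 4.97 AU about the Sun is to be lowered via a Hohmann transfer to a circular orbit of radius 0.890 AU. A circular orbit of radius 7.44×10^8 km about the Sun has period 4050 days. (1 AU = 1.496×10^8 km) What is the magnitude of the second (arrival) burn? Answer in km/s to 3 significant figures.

From Kepler's third law T² = 4π²r³/μ at r = 7.44×10^8 km, T = 4050 days = 4050 × 86400 s = 3.4992×10^8 s: μ = 4π²r³/T² = 1.32783×10^11 km³/s².
In km: r₁ = 4.97 × 1.496×10^8 = 7.43512×10^8 km; r₂ = 0.890 × 1.496×10^8 = 1.33144×10^8 km.
Semi-major axis of the transfer orbit: a_t = (7.43512×10^8 + 1.33144×10^8)/2 = 4.38328×10^8 km.
On the circular orbit at r = 1.33144×10^8 km, v_c = √(μ/r) = 31.58 km/s.
Transfer-orbit speed at the same r (vis-viva, a = a_t): v_t = √[μ(2/r − 1/a_t)] = 41.13 km/s.
Δv₂ = |v_t − v_c| = |41.13 − 31.58| = 9.550 km/s.

Δv₂ = 9.55 km/s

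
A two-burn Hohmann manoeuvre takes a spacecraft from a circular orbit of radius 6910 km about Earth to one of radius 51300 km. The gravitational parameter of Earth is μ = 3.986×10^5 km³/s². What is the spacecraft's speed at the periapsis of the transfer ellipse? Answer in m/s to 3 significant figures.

Semi-major axis of the transfer orbit: a_t = (6910 + 51300)/2 = 29105 km.
The periapsis of the transfer ellipse is at r = 6910 km.
Applying v² = μ(2/r − 1/a_t): v = 10.08 km/s.

v = 10100 m/s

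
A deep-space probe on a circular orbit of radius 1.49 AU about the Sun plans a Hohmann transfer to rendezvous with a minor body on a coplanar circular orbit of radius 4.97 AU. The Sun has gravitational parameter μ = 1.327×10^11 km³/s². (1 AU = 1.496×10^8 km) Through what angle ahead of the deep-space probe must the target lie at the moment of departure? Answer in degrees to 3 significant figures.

In km: r₁ = 1.49 × 1.496×10^8 = 2.22904×10^8 km; r₂ = 4.97 × 1.496×10^8 = 7.43512×10^8 km.
Transfer-ellipse semi-major axis a_t = (r₁ + r₂)/2 = (2.22904×10^8 + 7.43512×10^8)/2 = 4.83208×10^8 km.
The half-period of the transfer ellipse is t = π√(a_t³/μ) = 9.160×10^7 s.
Target angular speed ω₂ = √(μ/r₂³) = 1.797×10^-8 rad/s.
Angle swept by the target during transfer: ω₂·t = 1.646 rad = 94.31°.
The deep-space probe traverses 180° on the transfer ellipse, so the target must lead by 180° − 94.31° = 85.7°.

φ = 85.7°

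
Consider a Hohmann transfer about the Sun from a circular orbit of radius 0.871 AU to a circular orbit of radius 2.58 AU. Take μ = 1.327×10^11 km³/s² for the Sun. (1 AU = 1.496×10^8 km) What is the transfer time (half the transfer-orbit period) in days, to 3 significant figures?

In km: r₁ = 0.871 × 1.496×10^8 = 1.303016×10^8 km; r₂ = 2.58 × 1.496×10^8 = 3.85968×10^8 km.
Transfer-ellipse semi-major axis a_t = (r₁ + r₂)/2 = (1.303016×10^8 + 3.85968×10^8)/2 = 2.581348×10^8 km.
Half the transfer-orbit period gives t = π√(a_t³/μ) = 3.577×10^7 s.
Converting: 3.577×10^7 s ÷ 86400 s/day = 414 days.

t = 414 days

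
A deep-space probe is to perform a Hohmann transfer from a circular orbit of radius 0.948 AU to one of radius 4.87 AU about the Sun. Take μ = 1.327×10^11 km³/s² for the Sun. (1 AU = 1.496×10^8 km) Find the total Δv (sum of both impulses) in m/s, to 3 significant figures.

In km: r₁ = 0.948 × 1.496×10^8 = 1.418208×10^8 km; r₂ = 4.87 × 1.496×10^8 = 7.28552×10^8 km.
Semi-major axis of the transfer orbit: a_t = (1.418208×10^8 + 7.28552×10^8)/2 = 4.351864×10^8 km.
At r₁ the circular-orbit speed is v₁ = √(μ/r₁) = 30.589 km/s.
On the transfer ellipse at r₁, vis-viva gives v_p = √[μ(2/r₁ − 1/a_t)] = 39.578 km/s.
First burn Δv₁ = |v_p − v₁| = 8.989 km/s.
At r₂, v₂ = √(μ/r₂) = 13.496 km/s.
Transfer-orbit speed at r₂: v_a = √[μ(2/r₂ − 1/a_t)] = 7.7044 km/s.
Second burn Δv₂ = |v₂ − v_a| = 5.792 km/s.
Total Δv = Δv₁ + Δv₂ = 14.78 km/s.

Δv = 14800 m/s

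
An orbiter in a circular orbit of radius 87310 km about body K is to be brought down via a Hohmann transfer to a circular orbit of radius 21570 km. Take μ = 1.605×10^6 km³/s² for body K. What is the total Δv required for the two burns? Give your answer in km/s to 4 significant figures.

The Hohmann ellipse has a_t = (r₁ + r₂)/2 = 54440 km.
At r₁ the circular-orbit speed is v₁ = √(μ/r₁) = 4.288 km/s.
Transfer-orbit speed at r₁ (v² = μ(2/r − 1/a)): v_a = √[μ(2/r₁ − 1/a_t)] = 2.699 km/s.
First burn Δv₁ = |v_a − v₁| = 1.589 km/s.
Circular speed at r₂: v₂ = √(μ/r₂) = 8.6261 km/s.
Transfer-orbit speed at r₂: v_p = √[μ(2/r₂ − 1/a_t)] = 10.924 km/s.
Second burn Δv₂ = |v₂ − v_p| = 2.298 km/s.
Total Δv = Δv₁ + Δv₂ = 3.887 km/s.

Δv = 3.887 km/s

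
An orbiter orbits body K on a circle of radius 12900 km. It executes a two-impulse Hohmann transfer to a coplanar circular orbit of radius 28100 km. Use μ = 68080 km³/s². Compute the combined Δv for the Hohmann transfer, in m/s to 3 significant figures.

Δv = 714 m/s

The Hohmann ellipse has a_t = (r₁ + r₂)/2 = 20500 km.
At r₁ the circular-orbit speed is v₁ = √(μ/r₁) = 2.2973 km/s.
Transfer-orbit speed at r₁ (v² = μ(2/r − 1/a)): v_p = √[μ(2/r₁ − 1/a_t)] = 2.6896 km/s.
First burn Δv₁ = |v_p − v₁| = 0.3923 km/s.
Circular speed at r₂: v₂ = √(μ/r₂) = 1.5565 km/s.
Transfer-orbit speed at r₂: v_a = √[μ(2/r₂ − 1/a_t)] = 1.2347 km/s.
Second burn Δv₂ = |v₂ − v_a| = 0.3218 km/s.
Δv = Δv₁ + Δv₂ = 0.3923 + 0.3218 = 0.7141 km/s.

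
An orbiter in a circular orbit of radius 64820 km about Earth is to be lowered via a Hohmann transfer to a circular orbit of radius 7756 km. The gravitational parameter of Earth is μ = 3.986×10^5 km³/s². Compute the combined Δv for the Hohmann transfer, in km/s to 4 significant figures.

Transfer-ellipse semi-major axis a_t = (r₁ + r₂)/2 = (64820 + 7756)/2 = 36288 km.
At r₁ the circular-orbit speed is v₁ = √(μ/r₁) = 2.479786 km/s.
Transfer-orbit speed at r₁ (vis-viva equation): v_a = √[μ(2/r₁ − 1/a_t)] = 1.146440 km/s.
First burn Δv₁ = |v_a − v₁| = 1.3333 km/s.
At r₂, v₂ = √(μ/r₂) = 7.1689 km/s.
Transfer-orbit speed at r₂: v_p = √[μ(2/r₂ − 1/a_t)] = 9.5813 km/s.
Second burn Δv₂ = |v₂ − v_p| = 2.4124 km/s.
Δv = Δv₁ + Δv₂ = 1.3333 + 2.4124 = 3.746 km/s.

Δv = 3.746 km/s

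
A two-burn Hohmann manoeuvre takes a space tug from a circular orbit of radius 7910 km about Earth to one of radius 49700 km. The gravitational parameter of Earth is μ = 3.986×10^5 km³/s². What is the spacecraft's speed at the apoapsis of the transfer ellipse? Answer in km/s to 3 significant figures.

v = 1.48 km/s

The Hohmann ellipse has a_t = (r₁ + r₂)/2 = 28805 km.
The apoapsis of the transfer ellipse is at r = 49700 km.
Applying v² = μ(2/r − 1/a_t): v = 1.484 km/s.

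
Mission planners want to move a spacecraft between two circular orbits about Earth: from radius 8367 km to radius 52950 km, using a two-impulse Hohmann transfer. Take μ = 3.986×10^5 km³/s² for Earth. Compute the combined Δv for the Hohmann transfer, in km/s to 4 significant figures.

Semi-major axis of the transfer orbit: a_t = (8367 + 52950)/2 = 30658.5 km.
Circular speed at r₁: v₁ = √(μ/r₁) = √(3.986×10^5/8367) = 6.902 km/s.
Transfer-orbit speed at r₁ (vis-viva): v_p = √[μ(2/r₁ − 1/a_t)] = 9.071 km/s.
First burn Δv₁ = |v_p − v₁| = 2.169 km/s.
Circular speed at r₂: v₂ = √(μ/r₂) = 2.7437 km/s.
Transfer-orbit speed at r₂: v_a = √[μ(2/r₂ − 1/a_t)] = 1.4333 km/s.
Second burn Δv₂ = |v₂ − v_a| = 1.310 km/s.
Δv = Δv₁ + Δv₂ = 2.169 + 1.310 = 3.479 km/s.

Δv = 3.479 km/s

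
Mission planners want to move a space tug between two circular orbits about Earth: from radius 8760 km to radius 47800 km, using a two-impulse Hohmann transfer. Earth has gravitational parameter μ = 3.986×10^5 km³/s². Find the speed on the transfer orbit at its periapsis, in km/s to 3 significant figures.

v = 8.77 km/s

Semi-major axis of the transfer orbit: a_t = (8760 + 47800)/2 = 28280 km.
The periapsis of the transfer ellipse is at r = 8760 km.
Applying v² = μ(2/r − 1/a_t): v = 8.770 km/s.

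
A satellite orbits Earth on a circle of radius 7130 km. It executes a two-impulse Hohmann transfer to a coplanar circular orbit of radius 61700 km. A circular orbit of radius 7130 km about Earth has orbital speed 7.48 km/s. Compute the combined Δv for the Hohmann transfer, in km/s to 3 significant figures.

Δv = 3.92 km/s

From the circular-orbit relation v² = μ/r at r = 7130 km: μ = v²r = (7.48)² × 7130 = 3.98926×10^5 km³/s².
Transfer-ellipse semi-major axis a_t = (r₁ + r₂)/2 = (7130 + 61700)/2 = 34415 km.
At r₁ the circular-orbit speed is v₁ = √(μ/r₁) = 7.48000 km/s.
On the transfer ellipse at r₁, v² = μ(2/r − 1/a) gives v_p = √[μ(2/r₁ − 1/a_t)] = 10.0154 km/s.
First burn Δv₁ = |v_p − v₁| = 2.5354 km/s.
Circular speed at r₂: v₂ = √(μ/r₂) = 2.5428 km/s.
Transfer-orbit speed at r₂: v_a = √[μ(2/r₂ − 1/a_t)] = 1.1574 km/s.
Second burn Δv₂ = |v₂ − v_a| = 1.3854 km/s.
Δv = Δv₁ + Δv₂ = 2.5354 + 1.3854 = 3.921 km/s.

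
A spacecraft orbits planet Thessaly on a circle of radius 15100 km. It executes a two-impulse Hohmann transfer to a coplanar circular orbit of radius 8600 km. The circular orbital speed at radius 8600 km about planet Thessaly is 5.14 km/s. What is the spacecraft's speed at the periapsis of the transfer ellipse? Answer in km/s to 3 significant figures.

v = 5.80 km/s

From the circular-orbit relation v² = μ/r at r = 8600 km: μ = v²r = (5.14)² × 8600 = 2.27209×10^5 km³/s².
Transfer-ellipse semi-major axis a_t = (r₁ + r₂)/2 = (15100 + 8600)/2 = 11850 km.
The periapsis of the transfer ellipse is at r = 8600 km.
Vis-viva: v = √[μ(2/r − 1/a_t)] = √[2.27209×10^5 × (2/8600 − 1/11850)] = 5.802 km/s.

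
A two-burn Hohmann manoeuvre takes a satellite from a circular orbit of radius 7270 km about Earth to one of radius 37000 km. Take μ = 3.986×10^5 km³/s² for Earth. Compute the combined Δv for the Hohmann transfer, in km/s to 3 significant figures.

Transfer-ellipse semi-major axis a_t = (r₁ + r₂)/2 = (7270 + 37000)/2 = 22135 km.
At r₁ the circular-orbit speed is v₁ = √(μ/r₁) = 7.4046 km/s.
Transfer-orbit speed at r₁ (vis-viva): v_p = √[μ(2/r₁ − 1/a_t)] = 9.5733 km/s.
First burn Δv₁ = |v_p − v₁| = 2.169 km/s.
Circular speed at r₂: v₂ = √(μ/r₂) = 3.282 km/s.
Transfer-orbit speed at r₂: v_a = √[μ(2/r₂ − 1/a_t)] = 1.881 km/s.
Second burn Δv₂ = |v₂ − v_a| = 1.401 km/s.
Δv = Δv₁ + Δv₂ = 2.169 + 1.401 = 3.570 km/s.

Δv = 3.57 km/s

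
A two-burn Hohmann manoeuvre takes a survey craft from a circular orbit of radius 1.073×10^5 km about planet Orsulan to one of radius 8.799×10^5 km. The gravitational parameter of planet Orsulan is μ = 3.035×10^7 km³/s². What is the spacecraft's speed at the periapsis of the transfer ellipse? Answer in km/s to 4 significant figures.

Semi-major axis of the transfer orbit: a_t = (1.073×10^5 + 8.799×10^5)/2 = 4.936×10^5 km.
At periapsis, r = 1.073×10^5 km.
Applying v² = μ(2/r − 1/a_t): v = 22.45 km/s.

v = 22.45 km/s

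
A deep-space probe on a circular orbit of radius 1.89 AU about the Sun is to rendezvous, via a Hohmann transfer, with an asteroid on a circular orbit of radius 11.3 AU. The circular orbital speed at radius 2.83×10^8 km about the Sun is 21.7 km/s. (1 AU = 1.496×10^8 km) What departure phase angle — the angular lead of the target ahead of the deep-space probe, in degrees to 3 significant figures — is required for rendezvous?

φ = 99.7°

From the circular-orbit relation v² = μ/r at r = 2.83×10^8 km: μ = v²r = (21.7)² × 2.83×10^8 = 1.33262×10^11 km³/s².
In km: r₁ = 1.89 × 1.496×10^8 = 2.82744×10^8 km; r₂ = 11.3 × 1.496×10^8 = 1.69048×10^9 km.
Transfer-ellipse semi-major axis a_t = (r₁ + r₂)/2 = (2.82744×10^8 + 1.69048×10^9)/2 = 9.86612×10^8 km.
Transfer time t = π√(a_t³/μ) = 2.66696×10^8 s.
Target angular speed ω₂ = √(μ/r₂³) = 5.25216×10^-9 rad/s.
Angle swept by the target during transfer: ω₂·t = 1.40073 rad = 80.26°.
The deep-space probe traverses 180° on the transfer ellipse, so the target must lead by 180° − 80.26° = 99.7°.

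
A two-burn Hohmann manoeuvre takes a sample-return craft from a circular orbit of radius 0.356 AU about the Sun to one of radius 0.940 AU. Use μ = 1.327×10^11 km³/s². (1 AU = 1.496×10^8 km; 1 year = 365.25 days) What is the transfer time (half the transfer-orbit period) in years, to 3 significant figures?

In km: r₁ = 0.356 × 1.496×10^8 = 5.32576×10^7 km; r₂ = 0.940 × 1.496×10^8 = 1.40624×10^8 km.
Transfer-ellipse semi-major axis a_t = (r₁ + r₂)/2 = (5.32576×10^7 + 1.40624×10^8)/2 = 9.69408×10^7 km.
Transfer time t = π√(a_t³/μ) = π√((9.69408×10^7)³ / 1.327×10^11) = 8.231×10^6 s.
Converting: 8.231×10^6 s ÷ 3.15576×10^7 s/year (365.25 × 86400) = 0.261 years.

t = 0.261 years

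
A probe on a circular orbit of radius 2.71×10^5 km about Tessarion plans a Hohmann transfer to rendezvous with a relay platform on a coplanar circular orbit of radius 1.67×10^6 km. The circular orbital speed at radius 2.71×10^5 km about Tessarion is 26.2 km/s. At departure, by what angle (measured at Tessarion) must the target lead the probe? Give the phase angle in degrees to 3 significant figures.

φ = 100°

From the circular-orbit relation v² = μ/r at r = 2.71×10^5 km: μ = v²r = (26.2)² × 2.71×10^5 = 1.86025×10^8 km³/s².
Transfer-ellipse semi-major axis a_t = (r₁ + r₂)/2 = (2.710×10^5 + 1.670×10^6)/2 = 9.705×10^5 km.
Transfer time t = π√(a_t³/μ) = 2.2022×10^5 s.
The target's mean motion on its circular orbit is ω₂ = √(μ/r₂³) = 6.3199×10^-6 rad/s.
Angle swept by the target during transfer: ω₂·t = 1.3918 rad = 79.74°.
The probe traverses 180° on the transfer ellipse, so the target must lead by 180° − 79.74° = 100°.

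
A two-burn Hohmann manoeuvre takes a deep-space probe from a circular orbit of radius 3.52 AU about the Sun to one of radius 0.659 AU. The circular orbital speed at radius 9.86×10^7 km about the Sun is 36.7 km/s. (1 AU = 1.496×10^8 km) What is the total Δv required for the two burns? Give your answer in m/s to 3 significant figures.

Δv = 17900 m/s

From the circular-orbit relation v² = μ/r at r = 9.86×10^7 km: μ = v²r = (36.7)² × 9.86×10^7 = 1.32803×10^11 km³/s².
In km: r₁ = 3.52 × 1.496×10^8 = 5.26592×10^8 km; r₂ = 0.659 × 1.496×10^8 = 9.85864×10^7 km.
Transfer-ellipse semi-major axis a_t = (r₁ + r₂)/2 = (5.26592×10^8 + 9.85864×10^7)/2 = 3.125892×10^8 km.
At r₁ the circular-orbit speed is v₁ = √(μ/r₁) = 15.8806 km/s.
On the transfer ellipse at r₁, vis-viva gives v_a = √[μ(2/r₁ − 1/a_t)] = 8.91844 km/s.
First burn Δv₁ = |v_a − v₁| = 6.9622 km/s.
Circular speed at r₂: v₂ = √(μ/r₂) = 36.7025 km/s.
Transfer-orbit speed at r₂: v_p = √[μ(2/r₂ − 1/a_t)] = 47.6372 km/s.
Second burn Δv₂ = |v₂ − v_p| = 10.935 km/s.
Δv = Δv₁ + Δv₂ = 6.9622 + 10.935 = 17.90 km/s.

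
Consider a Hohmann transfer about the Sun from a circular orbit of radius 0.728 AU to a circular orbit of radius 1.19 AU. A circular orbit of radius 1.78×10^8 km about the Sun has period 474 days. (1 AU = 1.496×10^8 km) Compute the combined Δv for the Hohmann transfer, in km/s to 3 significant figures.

Δv = 7.49 km/s

From Kepler's third law T² = 4π²r³/μ at r = 1.78×10^8 km, T = 474 days = 474 × 86400 s = 4.09536×10^7 s: μ = 4π²r³/T² = 1.32750×10^11 km³/s².
In km: r₁ = 0.728 × 1.496×10^8 = 1.089088×10^8 km; r₂ = 1.19 × 1.496×10^8 = 1.78024×10^8 km.
The Hohmann ellipse has a_t = (r₁ + r₂)/2 = 1.434664×10^8 km.
At r₁ the circular-orbit speed is v₁ = √(μ/r₁) = 34.913 km/s.
On the transfer ellipse at r₁, vis-viva equation gives v_p = √[μ(2/r₁ − 1/a_t)] = 38.891 km/s.
First burn Δv₁ = |v_p − v₁| = 3.978 km/s.
At r₂, v₂ = √(μ/r₂) = 27.307 km/s.
Transfer-orbit speed at r₂: v_a = √[μ(2/r₂ − 1/a_t)] = 23.792 km/s.
Second burn Δv₂ = |v₂ − v_a| = 3.515 km/s.
Δv = Δv₁ + Δv₂ = 3.978 + 3.515 = 7.493 km/s.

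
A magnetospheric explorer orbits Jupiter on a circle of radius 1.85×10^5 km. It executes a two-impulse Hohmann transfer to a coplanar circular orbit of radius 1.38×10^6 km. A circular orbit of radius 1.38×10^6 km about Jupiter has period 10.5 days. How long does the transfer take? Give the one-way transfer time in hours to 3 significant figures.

t = 53.8 hours

From Kepler's third law T² = 4π²r³/μ at r = 1.38×10^6 km, T = 10.5 days = 10.5 × 86400 s = 9.072×10^5 s: μ = 4π²r³/T² = 1.26064×10^8 km³/s².
The Hohmann ellipse has a_t = (r₁ + r₂)/2 = 7.825×10^5 km.
Half the transfer-orbit period gives t = π√(a_t³/μ) = 1.937×10^5 s.
Converting: 1.937×10^5 s ÷ 3600 s/hour = 53.8 hours.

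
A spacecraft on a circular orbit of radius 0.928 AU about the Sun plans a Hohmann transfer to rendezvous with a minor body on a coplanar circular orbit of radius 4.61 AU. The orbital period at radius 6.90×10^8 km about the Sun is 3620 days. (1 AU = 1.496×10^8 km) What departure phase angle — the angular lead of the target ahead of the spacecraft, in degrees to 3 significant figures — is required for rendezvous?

From Kepler's third law T² = 4π²r³/μ at r = 6.90×10^8 km, T = 3620 days = 3620 × 86400 s = 3.12768×10^8 s: μ = 4π²r³/T² = 1.32575×10^11 km³/s².
In km: r₁ = 0.928 × 1.496×10^8 = 1.388288×10^8 km; r₂ = 4.61 × 1.496×10^8 = 6.89656×10^8 km.
Semi-major axis of the transfer orbit: a_t = (1.388288×10^8 + 6.89656×10^8)/2 = 4.142424×10^8 km.
Transfer time t = π√(a_t³/μ) = 7.27446×10^7 s.
The target's mean motion on its circular orbit is ω₂ = √(μ/r₂³) = 2.01040×10^-8 rad/s.
Angle swept by the target during transfer: ω₂·t = 1.46246 rad = 83.79°.
Arrival is 180° from departure on the ellipse, so φ = 180° − 83.79° = 96.2°.

φ = 96.2°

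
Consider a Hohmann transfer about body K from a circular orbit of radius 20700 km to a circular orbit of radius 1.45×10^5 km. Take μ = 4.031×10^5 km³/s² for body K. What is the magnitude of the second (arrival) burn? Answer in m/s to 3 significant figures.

Δv₂ = 834 m/s

Transfer-ellipse semi-major axis a_t = (r₁ + r₂)/2 = (20700 + 1.450×10^5)/2 = 82850 km.
Circular speed at r = 1.450×10^5 km: v_c = √(μ/r) = 1.6673 km/s.
Transfer-orbit speed at the same r (vis-viva, a = a_t): v_t = √[μ(2/r − 1/a_t)] = 0.83342 km/s.
Δv₂ = |v_t − v_c| = |0.83342 − 1.6673| = 0.8339 km/s.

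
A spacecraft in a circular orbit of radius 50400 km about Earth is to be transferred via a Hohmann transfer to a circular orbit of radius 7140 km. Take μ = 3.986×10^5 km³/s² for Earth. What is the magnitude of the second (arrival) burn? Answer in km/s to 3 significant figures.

Δv₂ = 2.42 km/s

Semi-major axis of the transfer orbit: a_t = (50400 + 7140)/2 = 28770 km.
On the circular orbit at r = 7140 km, v_c = √(μ/r) = 7.4717 km/s.
Transfer-orbit speed at the same r (vis-viva, a = a_t): v_t = √[μ(2/r − 1/a_t)] = 9.8893 km/s.
Δv₂ = |v_t − v_c| = |9.8893 − 7.4717| = 2.418 km/s.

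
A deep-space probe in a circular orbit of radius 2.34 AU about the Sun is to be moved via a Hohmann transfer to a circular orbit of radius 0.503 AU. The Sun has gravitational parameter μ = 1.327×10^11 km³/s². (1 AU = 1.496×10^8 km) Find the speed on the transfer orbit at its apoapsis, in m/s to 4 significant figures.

In km: r₁ = 2.34 × 1.496×10^8 = 3.50064×10^8 km; r₂ = 0.503 × 1.496×10^8 = 7.52488×10^7 km.
The Hohmann ellipse has a_t = (r₁ + r₂)/2 = 2.126564×10^8 km.
At apoapsis, r = 3.50064×10^8 km.
Vis-viva: v = √[μ(2/r − 1/a_t)] = √[1.327×10^11 × (2/3.50064×10^8 − 1/2.126564×10^8)] = 11.58 km/s.

v = 11580 m/s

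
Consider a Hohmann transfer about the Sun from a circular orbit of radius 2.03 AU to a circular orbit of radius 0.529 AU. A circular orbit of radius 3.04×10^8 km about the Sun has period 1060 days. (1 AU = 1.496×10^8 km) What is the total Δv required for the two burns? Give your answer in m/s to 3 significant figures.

Δv = 18100 m/s

From Kepler's third law T² = 4π²r³/μ at r = 3.04×10^8 km, T = 1060 days = 1060 × 86400 s = 9.1584×10^7 s: μ = 4π²r³/T² = 1.32233×10^11 km³/s².
In km: r₁ = 2.03 × 1.496×10^8 = 3.03688×10^8 km; r₂ = 0.529 × 1.496×10^8 = 7.91384×10^7 km.
The Hohmann ellipse has a_t = (r₁ + r₂)/2 = 1.914132×10^8 km.
At r₁ the circular-orbit speed is v₁ = √(μ/r₁) = 20.87 km/s.
Transfer-orbit speed at r₁ (vis-viva equation): v_a = √[μ(2/r₁ − 1/a_t)] = 13.42 km/s.
First burn Δv₁ = |v_a − v₁| = 7.450 km/s.
At r₂, v₂ = √(μ/r₂) = 40.88 km/s.
Transfer-orbit speed at r₂: v_p = √[μ(2/r₂ − 1/a_t)] = 51.49 km/s.
Second burn Δv₂ = |v₂ − v_p| = 10.61 km/s.
Total Δv = Δv₁ + Δv₂ = 18.06 km/s.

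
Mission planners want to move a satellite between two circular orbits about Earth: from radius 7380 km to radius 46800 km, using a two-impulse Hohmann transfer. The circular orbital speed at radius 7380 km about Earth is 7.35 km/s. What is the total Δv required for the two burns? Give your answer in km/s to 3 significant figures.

Δv = 3.71 km/s

From the circular-orbit relation v² = μ/r at r = 7380 km: μ = v²r = (7.35)² × 7380 = 3.98686×10^5 km³/s².
The Hohmann ellipse has a_t = (r₁ + r₂)/2 = 27090 km.
At r₁ the circular-orbit speed is v₁ = √(μ/r₁) = 7.350 km/s.
On the transfer ellipse at r₁, vis-viva equation gives v_p = √[μ(2/r₁ − 1/a_t)] = 9.661 km/s.
First burn Δv₁ = |v_p − v₁| = 2.311 km/s.
Circular speed at r₂: v₂ = √(μ/r₂) = 2.9187 km/s.
Transfer-orbit speed at r₂: v_a = √[μ(2/r₂ − 1/a_t)] = 1.5234 km/s.
Second burn Δv₂ = |v₂ − v_a| = 1.395 km/s.
Δv = Δv₁ + Δv₂ = 2.311 + 1.395 = 3.706 km/s.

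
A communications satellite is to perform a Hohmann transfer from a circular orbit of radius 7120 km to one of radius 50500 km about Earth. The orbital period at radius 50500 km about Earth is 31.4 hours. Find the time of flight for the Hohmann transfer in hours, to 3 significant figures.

t = 6.77 hours

From Kepler's third law T² = 4π²r³/μ at r = 50500 km, T = 31.4 hours = 31.4 × 3600 s = 1.1304×10^5 s: μ = 4π²r³/T² = 3.97896×10^5 km³/s².
Semi-major axis of the transfer orbit: a_t = (7120 + 50500)/2 = 28810 km.
Transfer time t = π√(a_t³/μ) = π√((28810)³ / 3.97896×10^5) = 24355 s.
Converting: 24355 s ÷ 3600 s/hour = 6.77 hours.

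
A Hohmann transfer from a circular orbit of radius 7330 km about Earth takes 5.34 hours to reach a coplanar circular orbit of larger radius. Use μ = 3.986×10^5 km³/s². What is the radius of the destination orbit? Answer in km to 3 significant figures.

Transfer time t = 5.34 hours = 19224 s, and t = π√(a_t³/μ).
So a_t = (μ t²/π²)^(1/3) = (3.986×10^5 × (19224)² / π²)^(1/3) = 24621 km.
Since a_t = (r₁ + r₂)/2, r₂ = 2a_t − r₁ = 2×24621 − 7330 = 41912 km.

r₂ = 41900 km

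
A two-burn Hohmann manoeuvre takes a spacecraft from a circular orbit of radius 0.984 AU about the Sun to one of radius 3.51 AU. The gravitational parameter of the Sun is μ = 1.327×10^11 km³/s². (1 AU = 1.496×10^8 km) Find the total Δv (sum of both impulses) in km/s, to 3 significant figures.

In km: r₁ = 0.984 × 1.496×10^8 = 1.472064×10^8 km; r₂ = 3.51 × 1.496×10^8 = 5.25096×10^8 km.
Transfer-ellipse semi-major axis a_t = (r₁ + r₂)/2 = (1.472064×10^8 + 5.25096×10^8)/2 = 3.361512×10^8 km.
Circular speed at r₁: v₁ = √(μ/r₁) = √(1.327×10^11/1.472064×10^8) = 30.024 km/s.
Transfer-orbit speed at r₁ (vis-viva): v_p = √[μ(2/r₁ − 1/a_t)] = 37.525 km/s.
First burn Δv₁ = |v_p − v₁| = 7.501 km/s.
At r₂, v₂ = √(μ/r₂) = 15.897 km/s.
Transfer-orbit speed at r₂: v_a = √[μ(2/r₂ − 1/a_t)] = 10.520 km/s.
Second burn Δv₂ = |v₂ − v_a| = 5.377 km/s.
Total Δv = Δv₁ + Δv₂ = 12.88 km/s.

Δv = 12.9 km/s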